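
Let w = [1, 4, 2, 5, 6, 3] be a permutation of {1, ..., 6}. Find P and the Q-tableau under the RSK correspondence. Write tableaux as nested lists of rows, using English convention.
P = [[1, 2, 3, 6], [4, 5]], Q = [[1, 2, 4, 5], [3, 6]]

Insert each entry of the permutation into P by Schensted row insertion, recording in Q the position of each new cell.

Insert 1: appended to row 1. P = [[1]], Q = [[1]].
Insert 4: appended to row 1. P = [[1, 4]], Q = [[1, 2]].
Insert 2: 2 bumps 4 from row 1; 4 starts row 2. P = [[1, 2], [4]], Q = [[1, 2], [3]].
Insert 5: appended to row 1. P = [[1, 2, 5], [4]], Q = [[1, 2, 4], [3]].
Insert 6: appended to row 1. P = [[1, 2, 5, 6], [4]], Q = [[1, 2, 4, 5], [3]].
Insert 3: 3 bumps 5 from row 1; 5 appends to row 2. P = [[1, 2, 3, 6], [4, 5]], Q = [[1, 2, 4, 5], [3, 6]].

So P = [[1, 2, 3, 6], [4, 5]], Q = [[1, 2, 4, 5], [3, 6]].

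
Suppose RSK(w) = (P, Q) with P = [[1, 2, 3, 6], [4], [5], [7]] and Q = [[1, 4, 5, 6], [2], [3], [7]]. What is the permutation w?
Reverse the RSK construction: for i from n down to 1, find the cell of Q containing i, remove the entry at that cell from P, and reverse-bump it up through P; the value ejected from row 1 is w(i).

Step i=7: Q has 7 at row 4, column 1; remove 7 from row 4 of P and reverse-bump: 7 enters row 3 and ejects 5; 5 enters row 2 and ejects 4; 4 enters row 1 and ejects 3. So w(7) = 3. P is now [[1, 2, 4, 6], [5], [7]].
Step i=6: Q has 6 at row 1, column 4; remove that cell from P, ejecting 6. So w(6) = 6. P is now [[1, 2, 4], [5], [7]].
Step i=5: Q has 5 at row 1, column 3; remove that cell from P, ejecting 4. So w(5) = 4. P is now [[1, 2], [5], [7]].
Step i=4: Q has 4 at row 1, column 2; remove that cell from P, ejecting 2. So w(4) = 2. P is now [[1], [5], [7]].
Step i=3: Q has 3 at row 3, column 1; remove 7 from row 3 of P and reverse-bump: 7 enters row 2 and ejects 5; 5 enters row 1 and ejects 1. So w(3) = 1. P is now [[5], [7]].
Step i=2: Q has 2 at row 2, column 1; remove 7 from row 2 of P and reverse-bump: 7 enters row 1 and ejects 5. So w(2) = 5. P is now [[7]].
Step i=1: Q has 1 at row 1, column 1; remove that cell from P, ejecting 7. So w(1) = 7. P is now [].

So w = 7 5 1 2 4 6 3.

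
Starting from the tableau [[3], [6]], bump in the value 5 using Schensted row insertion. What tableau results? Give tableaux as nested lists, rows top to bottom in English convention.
[[3, 5], [6]]

5 is larger than every entry of row 1, so it is appended to row 1. The new tableau is [[3, 5], [6]].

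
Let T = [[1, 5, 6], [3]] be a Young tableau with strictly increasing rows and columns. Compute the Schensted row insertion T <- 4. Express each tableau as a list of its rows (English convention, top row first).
[[1, 4, 6], [3, 5]]

In row 1, 4 replaces 5 (the leftmost entry greater than 4); 5 is bumped to row 2. 5 is appended to row 2. The new tableau is [[1, 4, 6], [3, 5]].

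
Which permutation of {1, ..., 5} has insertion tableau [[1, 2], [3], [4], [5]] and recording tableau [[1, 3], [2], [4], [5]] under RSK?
5 1 4 3 2

Reverse the RSK construction: for i from n down to 1, find the cell of Q containing i, remove the entry at that cell from P, and reverse-bump it up through P; the value ejected from row 1 is w(i).

Step i=5: Q has 5 at row 4, column 1; remove 5 from row 4 of P and reverse-bump: 5 enters row 3 and ejects 4; 4 enters row 2 and ejects 3; 3 enters row 1 and ejects 2. So w(5) = 2. P is now [[1, 3], [4], [5]].
Step i=4: Q has 4 at row 3, column 1; remove 5 from row 3 of P and reverse-bump: 5 enters row 2 and ejects 4; 4 enters row 1 and ejects 3. So w(4) = 3. P is now [[1, 4], [5]].
Step i=3: Q has 3 at row 1, column 2; remove that cell from P, ejecting 4. So w(3) = 4. P is now [[1], [5]].
Step i=2: Q has 2 at row 2, column 1; remove 5 from row 2 of P and reverse-bump: 5 enters row 1 and ejects 1. So w(2) = 1. P is now [[5]].
Step i=1: Q has 1 at row 1, column 1; remove that cell from P, ejecting 5. So w(1) = 5. P is now [].

So w = 5 1 4 3 2.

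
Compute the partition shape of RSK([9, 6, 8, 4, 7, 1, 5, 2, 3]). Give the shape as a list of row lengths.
[3, 2, 2, 1, 1]

RSK row insertion gives P = [[1, 2, 3], [4, 5], [6, 7], [8], [9]], which has shape [3, 2, 2, 1, 1].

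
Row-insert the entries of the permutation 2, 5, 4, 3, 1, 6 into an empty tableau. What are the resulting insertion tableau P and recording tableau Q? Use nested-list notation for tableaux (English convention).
P = [[1, 3, 6], [2], [4], [5]], Q = [[1, 2, 6], [3], [4], [5]]

Insert each entry of the permutation into P by Schensted row insertion, recording in Q the position of each new cell.

Insert 2: appended to row 1. P = [[2]], Q = [[1]].
Insert 5: appended to row 1. P = [[2, 5]], Q = [[1, 2]].
Insert 4: 4 bumps 5 from row 1; 5 starts row 2. P = [[2, 4], [5]], Q = [[1, 2], [3]].
Insert 3: 3 bumps 4 from row 1; 4 bumps 5 from row 2; 5 starts row 3. P = [[2, 3], [4], [5]], Q = [[1, 2], [3], [4]].
Insert 1: 1 bumps 2 from row 1; 2 bumps 4 from row 2; 4 bumps 5 from row 3; 5 starts row 4. P = [[1, 3], [2], [4], [5]], Q = [[1, 2], [3], [4], [5]].
Insert 6: appended to row 1. P = [[1, 3, 6], [2], [4], [5]], Q = [[1, 2, 6], [3], [4], [5]].

So P = [[1, 3, 6], [2], [4], [5]], Q = [[1, 2, 6], [3], [4], [5]].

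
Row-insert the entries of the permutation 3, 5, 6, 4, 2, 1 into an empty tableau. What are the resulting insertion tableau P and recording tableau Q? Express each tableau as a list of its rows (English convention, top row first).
P = [[1, 4, 6], [2], [3], [5]], Q = [[1, 2, 3], [4], [5], [6]]

Insert each entry of the permutation into P by Schensted row insertion, recording in Q the position of each new cell.

Insert 3: appended to row 1. P = [[3]].
Insert 5: appended to row 1. P = [[3, 5]].
Insert 6: appended to row 1. P = [[3, 5, 6]].
Insert 4: 4 bumps 5 from row 1; 5 starts row 2. P = [[3, 4, 6], [5]].
Insert 2: 2 bumps 3 from row 1; 3 bumps 5 from row 2; 5 starts row 3. P = [[2, 4, 6], [3], [5]].
Insert 1: 1 bumps 2 from row 1; 2 bumps 3 from row 2; 3 bumps 5 from row 3; 5 starts row 4. P = [[1, 4, 6], [2], [3], [5]].

So P = [[1, 4, 6], [2], [3], [5]], Q = [[1, 2, 3], [4], [5], [6]].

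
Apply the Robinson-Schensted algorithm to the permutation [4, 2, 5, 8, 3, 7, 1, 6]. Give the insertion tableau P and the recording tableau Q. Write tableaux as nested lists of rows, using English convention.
Insert each entry of the permutation into P by Schensted row insertion, recording in Q the position of each new cell.

Insert 4: appended to row 1. P = [[4]].
Insert 2: 2 bumps 4 from row 1; 4 starts row 2. P = [[2], [4]].
Insert 5: appended to row 1. P = [[2, 5], [4]].
Insert 8: appended to row 1. P = [[2, 5, 8], [4]].
Insert 3: 3 bumps 5 from row 1; 5 appends to row 2. P = [[2, 3, 8], [4, 5]].
Insert 7: 7 bumps 8 from row 1; 8 appends to row 2. P = [[2, 3, 7], [4, 5, 8]].
Insert 1: 1 bumps 2 from row 1; 2 bumps 4 from row 2; 4 starts row 3. P = [[1, 3, 7], [2, 5, 8], [4]].
Insert 6: 6 bumps 7 from row 1; 7 bumps 8 from row 2; 8 appends to row 3. P = [[1, 3, 6], [2, 5, 7], [4, 8]].

So P = [[1, 3, 6], [2, 5, 7], [4, 8]], Q = [[1, 3, 4], [2, 5, 6], [7, 8]].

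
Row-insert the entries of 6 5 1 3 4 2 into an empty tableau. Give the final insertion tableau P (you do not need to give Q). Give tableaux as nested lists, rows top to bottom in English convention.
After inserting 6: P = [[6]].
After inserting 5: P = [[5], [6]].
After inserting 1: P = [[1], [5], [6]].
After inserting 3: P = [[1, 3], [5], [6]].
After inserting 4: P = [[1, 3, 4], [5], [6]].
After inserting 2: P = [[1, 2, 4], [3], [5], [6]].

So P = [[1, 2, 4], [3], [5], [6]].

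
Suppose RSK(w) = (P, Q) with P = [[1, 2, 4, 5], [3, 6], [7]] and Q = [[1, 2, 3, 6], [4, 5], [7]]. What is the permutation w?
1 3 7 2 4 6 5

Reverse the RSK construction: for i from n down to 1, find the cell of Q containing i, remove the entry at that cell from P, and reverse-bump it up through P; the value ejected from row 1 is w(i).

Step i=7: Q has 7 at row 3, column 1; remove 7 from row 3 of P and reverse-bump: 7 enters row 2 and ejects 6; 6 enters row 1 and ejects 5. So w(7) = 5. P is now [[1, 2, 4, 6], [3, 7]].
Step i=6: Q has 6 at row 1, column 4; remove that cell from P, ejecting 6. So w(6) = 6. P is now [[1, 2, 4], [3, 7]].
Step i=5: Q has 5 at row 2, column 2; remove 7 from row 2 of P and reverse-bump: 7 enters row 1 and ejects 4. So w(5) = 4. P is now [[1, 2, 7], [3]].
Step i=4: Q has 4 at row 2, column 1; remove 3 from row 2 of P and reverse-bump: 3 enters row 1 and ejects 2. So w(4) = 2. P is now [[1, 3, 7]].
Step i=3: Q has 3 at row 1, column 3; remove that cell from P, ejecting 7. So w(3) = 7. P is now [[1, 3]].
Step i=2: Q has 2 at row 1, column 2; remove that cell from P, ejecting 3. So w(2) = 3. P is now [[1]].
Step i=1: Q has 1 at row 1, column 1; remove that cell from P, ejecting 1. So w(1) = 1. P is now [].

So w = 1 3 7 2 4 6 5.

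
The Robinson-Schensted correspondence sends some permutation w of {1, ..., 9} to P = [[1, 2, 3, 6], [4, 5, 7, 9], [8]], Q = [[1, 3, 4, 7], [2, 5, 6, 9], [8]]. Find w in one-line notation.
4 1 5 8 2 7 9 3 6

Reverse the RSK construction: for i from n down to 1, find the cell of Q containing i, remove the entry at that cell from P, and reverse-bump it up through P; the value ejected from row 1 is w(i).

Step i=9: Q has 9 at row 2, column 4; remove 9 from row 2 of P and reverse-bump: 9 enters row 1 and ejects 6. So w(9) = 6. P is now [[1, 2, 3, 9], [4, 5, 7], [8]].
Step i=8: Q has 8 at row 3, column 1; remove 8 from row 3 of P and reverse-bump: 8 enters row 2 and ejects 7; 7 enters row 1 and ejects 3. So w(8) = 3. P is now [[1, 2, 7, 9], [4, 5, 8]].
Step i=7: Q has 7 at row 1, column 4; remove that cell from P, ejecting 9. So w(7) = 9. P is now [[1, 2, 7], [4, 5, 8]].
Step i=6: Q has 6 at row 2, column 3; remove 8 from row 2 of P and reverse-bump: 8 enters row 1 and ejects 7. So w(6) = 7. P is now [[1, 2, 8], [4, 5]].
Step i=5: Q has 5 at row 2, column 2; remove 5 from row 2 of P and reverse-bump: 5 enters row 1 and ejects 2. So w(5) = 2. P is now [[1, 5, 8], [4]].
Step i=4: Q has 4 at row 1, column 3; remove that cell from P, ejecting 8. So w(4) = 8. P is now [[1, 5], [4]].
Step i=3: Q has 3 at row 1, column 2; remove that cell from P, ejecting 5. So w(3) = 5. P is now [[1], [4]].
Step i=2: Q has 2 at row 2, column 1; remove 4 from row 2 of P and reverse-bump: 4 enters row 1 and ejects 1. So w(2) = 1. P is now [[4]].
Step i=1: Q has 1 at row 1, column 1; remove that cell from P, ejecting 4. So w(1) = 4. P is now [].

So w = 4 1 5 8 2 7 9 3 6.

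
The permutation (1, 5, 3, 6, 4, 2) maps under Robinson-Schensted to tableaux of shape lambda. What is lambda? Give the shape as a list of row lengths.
RSK row insertion gives P = [[1, 2, 4], [3, 6], [5]], which has shape [3, 2, 1].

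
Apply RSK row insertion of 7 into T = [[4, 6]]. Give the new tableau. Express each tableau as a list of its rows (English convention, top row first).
[[4, 6, 7]]

7 is larger than every entry of row 1, so it is appended to row 1. The new tableau is [[4, 6, 7]].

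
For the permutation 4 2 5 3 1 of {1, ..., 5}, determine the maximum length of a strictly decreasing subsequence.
3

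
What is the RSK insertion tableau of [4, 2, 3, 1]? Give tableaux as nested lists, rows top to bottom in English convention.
After inserting 4: P = [[4]].
After inserting 2: P = [[2], [4]].
After inserting 3: P = [[2, 3], [4]].
After inserting 1: P = [[1, 3], [2], [4]].

So P = [[1, 3], [2], [4]].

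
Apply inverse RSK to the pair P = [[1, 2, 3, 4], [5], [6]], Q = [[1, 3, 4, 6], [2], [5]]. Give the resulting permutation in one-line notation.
Reverse the RSK construction: for i from n down to 1, find the cell of Q containing i, remove the entry at that cell from P, and reverse-bump it up through P; the value ejected from row 1 is w(i).

Step i=6: Q has 6 at row 1, column 4; remove that cell from P, ejecting 4. So w(6) = 4. P is now [[1, 2, 3], [5], [6]].
Step i=5: Q has 5 at row 3, column 1; remove 6 from row 3 of P and reverse-bump: 6 enters row 2 and ejects 5; 5 enters row 1 and ejects 3. So w(5) = 3. P is now [[1, 2, 5], [6]].
Step i=4: Q has 4 at row 1, column 3; remove that cell from P, ejecting 5. So w(4) = 5. P is now [[1, 2], [6]].
Step i=3: Q has 3 at row 1, column 2; remove that cell from P, ejecting 2. So w(3) = 2. P is now [[1], [6]].
Step i=2: Q has 2 at row 2, column 1; remove 6 from row 2 of P and reverse-bump: 6 enters row 1 and ejects 1. So w(2) = 1. P is now [[6]].
Step i=1: Q has 1 at row 1, column 1; remove that cell from P, ejecting 6. So w(1) = 6. P is now [].

So w = 6 1 2 5 3 4.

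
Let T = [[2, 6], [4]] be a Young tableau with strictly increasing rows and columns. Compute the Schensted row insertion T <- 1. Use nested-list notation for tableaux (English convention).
[[1, 6], [2], [4]]

In row 1, 1 replaces 2 (the leftmost entry greater than 1); 2 is bumped to row 2. In row 2, 2 replaces 4 (the leftmost entry greater than 2); 4 is bumped to row 3. 4 starts a new row 3. The new tableau is [[1, 6], [2], [4]].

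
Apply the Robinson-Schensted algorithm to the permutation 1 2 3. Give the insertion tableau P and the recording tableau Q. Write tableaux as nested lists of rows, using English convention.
P = [[1, 2, 3]], Q = [[1, 2, 3]]

Insert each entry of the permutation into P by Schensted row insertion, recording in Q the position of each new cell.

Insert 1: appended to row 1. P = [[1]].
Insert 2: appended to row 1. P = [[1, 2]].
Insert 3: appended to row 1. P = [[1, 2, 3]].

So P = [[1, 2, 3]], Q = [[1, 2, 3]].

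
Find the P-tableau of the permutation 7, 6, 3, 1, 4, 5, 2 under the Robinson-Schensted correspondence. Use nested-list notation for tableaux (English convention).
P = [[1, 2, 5], [3, 4], [6], [7]]

Insert 7: appended to row 1. P = [[7]].
Insert 6: 6 bumps 7 from row 1; 7 starts row 2. P = [[6], [7]].
Insert 3: 3 bumps 6 from row 1; 6 bumps 7 from row 2; 7 starts row 3. P = [[3], [6], [7]].
Insert 1: 1 bumps 3 from row 1; 3 bumps 6 from row 2; 6 bumps 7 from row 3; 7 starts row 4. P = [[1], [3], [6], [7]].
Insert 4: appended to row 1. P = [[1, 4], [3], [6], [7]].
Insert 5: appended to row 1. P = [[1, 4, 5], [3], [6], [7]].
Insert 2: 2 bumps 4 from row 1; 4 appends to row 2. P = [[1, 2, 5], [3, 4], [6], [7]].

So P = [[1, 2, 5], [3, 4], [6], [7]].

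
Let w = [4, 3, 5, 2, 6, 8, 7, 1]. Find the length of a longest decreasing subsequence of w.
4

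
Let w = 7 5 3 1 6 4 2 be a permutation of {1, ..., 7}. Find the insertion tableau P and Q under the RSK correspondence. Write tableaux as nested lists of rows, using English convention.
Insert each entry of the permutation into P by Schensted row insertion, recording in Q the position of each new cell.

Insert 7: appended to row 1. P = [[7]], Q = [[1]].
Insert 5: 5 bumps 7 from row 1; 7 starts row 2. P = [[5], [7]], Q = [[1], [2]].
Insert 3: 3 bumps 5 from row 1; 5 bumps 7 from row 2; 7 starts row 3. P = [[3], [5], [7]], Q = [[1], [2], [3]].
Insert 1: 1 bumps 3 from row 1; 3 bumps 5 from row 2; 5 bumps 7 from row 3; 7 starts row 4. P = [[1], [3], [5], [7]], Q = [[1], [2], [3], [4]].
Insert 6: appended to row 1. P = [[1, 6], [3], [5], [7]], Q = [[1, 5], [2], [3], [4]].
Insert 4: 4 bumps 6 from row 1; 6 appends to row 2. P = [[1, 4], [3, 6], [5], [7]], Q = [[1, 5], [2, 6], [3], [4]].
Insert 2: 2 bumps 4 from row 1; 4 bumps 6 from row 2; 6 appends to row 3. P = [[1, 2], [3, 4], [5, 6], [7]], Q = [[1, 5], [2, 6], [3, 7], [4]].

So P = [[1, 2], [3, 4], [5, 6], [7]], Q = [[1, 5], [2, 6], [3, 7], [4]].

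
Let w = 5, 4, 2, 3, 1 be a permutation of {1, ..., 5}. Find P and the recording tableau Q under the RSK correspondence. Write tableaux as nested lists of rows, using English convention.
Insert each entry of the permutation into P by Schensted row insertion, recording in Q the position of each new cell.

Insert 5: appended to row 1. P = [[5]], Q = [[1]].
Insert 4: 4 bumps 5 from row 1; 5 starts row 2. P = [[4], [5]], Q = [[1], [2]].
Insert 2: 2 bumps 4 from row 1; 4 bumps 5 from row 2; 5 starts row 3. P = [[2], [4], [5]], Q = [[1], [2], [3]].
Insert 3: appended to row 1. P = [[2, 3], [4], [5]], Q = [[1, 4], [2], [3]].
Insert 1: 1 bumps 2 from row 1; 2 bumps 4 from row 2; 4 bumps 5 from row 3; 5 starts row 4. P = [[1, 3], [2], [4], [5]], Q = [[1, 4], [2], [3], [5]].

So P = [[1, 3], [2], [4], [5]], Q = [[1, 4], [2], [3], [5]].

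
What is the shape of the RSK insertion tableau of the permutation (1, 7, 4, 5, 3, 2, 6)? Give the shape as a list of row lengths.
[4, 1, 1, 1]

Row-insert each entry into an empty tableau.

After inserting 1: P = [[1]].
After inserting 7: P = [[1, 7]].
After inserting 4: P = [[1, 4], [7]].
After inserting 5: P = [[1, 4, 5], [7]].
After inserting 3: P = [[1, 3, 5], [4], [7]].
After inserting 2: P = [[1, 2, 5], [3], [4], [7]].
After inserting 6: P = [[1, 2, 5, 6], [3], [4], [7]].

The final insertion tableau P = [[1, 2, 5, 6], [3], [4], [7]] has shape [4, 1, 1, 1].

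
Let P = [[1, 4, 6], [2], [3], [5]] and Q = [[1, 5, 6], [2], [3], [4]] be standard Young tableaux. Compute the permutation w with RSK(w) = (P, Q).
Reverse the RSK construction: for i from n down to 1, find the cell of Q containing i, remove the entry at that cell from P, and reverse-bump it up through P; the value ejected from row 1 is w(i).

Step i=6: Q has 6 at row 1, column 3; remove that cell from P, ejecting 6. So w(6) = 6. P is now [[1, 4], [2], [3], [5]].
Step i=5: Q has 5 at row 1, column 2; remove that cell from P, ejecting 4. So w(5) = 4. P is now [[1], [2], [3], [5]].
Step i=4: Q has 4 at row 4, column 1; remove 5 from row 4 of P and reverse-bump: 5 enters row 3 and ejects 3; 3 enters row 2 and ejects 2; 2 enters row 1 and ejects 1. So w(4) = 1. P is now [[2], [3], [5]].
Step i=3: Q has 3 at row 3, column 1; remove 5 from row 3 of P and reverse-bump: 5 enters row 2 and ejects 3; 3 enters row 1 and ejects 2. So w(3) = 2. P is now [[3], [5]].
Step i=2: Q has 2 at row 2, column 1; remove 5 from row 2 of P and reverse-bump: 5 enters row 1 and ejects 3. So w(2) = 3. P is now [[5]].
Step i=1: Q has 1 at row 1, column 1; remove that cell from P, ejecting 5. So w(1) = 5. P is now [].

So w = 5 3 2 1 4 6.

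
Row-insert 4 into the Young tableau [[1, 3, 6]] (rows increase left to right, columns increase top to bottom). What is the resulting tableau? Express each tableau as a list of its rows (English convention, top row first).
In row 1, 4 replaces 6 (the leftmost entry greater than 4); 6 is bumped to row 2. 6 starts a new row 2. The new tableau is [[1, 3, 4], [6]].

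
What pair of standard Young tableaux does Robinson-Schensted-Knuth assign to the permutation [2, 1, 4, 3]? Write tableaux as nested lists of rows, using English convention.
P = [[1, 3], [2, 4]], Q = [[1, 3], [2, 4]]

Insert each entry of the permutation into P by Schensted row insertion, recording in Q the position of each new cell.

After inserting 2: P = [[2]].
After inserting 1: P = [[1], [2]].
After inserting 4: P = [[1, 4], [2]].
After inserting 3: P = [[1, 3], [2, 4]].

So P = [[1, 3], [2, 4]], Q = [[1, 3], [2, 4]].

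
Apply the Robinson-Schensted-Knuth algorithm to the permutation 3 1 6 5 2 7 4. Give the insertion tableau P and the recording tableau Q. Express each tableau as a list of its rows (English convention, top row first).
Insert each entry of the permutation into P by Schensted row insertion, recording in Q the position of each new cell.

Insert 3: appended to row 1. P = [[3]], Q = [[1]].
Insert 1: 1 bumps 3 from row 1; 3 starts row 2. P = [[1], [3]], Q = [[1], [2]].
Insert 6: appended to row 1. P = [[1, 6], [3]], Q = [[1, 3], [2]].
Insert 5: 5 bumps 6 from row 1; 6 appends to row 2. P = [[1, 5], [3, 6]], Q = [[1, 3], [2, 4]].
Insert 2: 2 bumps 5 from row 1; 5 bumps 6 from row 2; 6 starts row 3. P = [[1, 2], [3, 5], [6]], Q = [[1, 3], [2, 4], [5]].
Insert 7: appended to row 1. P = [[1, 2, 7], [3, 5], [6]], Q = [[1, 3, 6], [2, 4], [5]].
Insert 4: 4 bumps 7 from row 1; 7 appends to row 2. P = [[1, 2, 4], [3, 5, 7], [6]], Q = [[1, 3, 6], [2, 4, 7], [5]].

So P = [[1, 2, 4], [3, 5, 7], [6]], Q = [[1, 3, 6], [2, 4, 7], [5]].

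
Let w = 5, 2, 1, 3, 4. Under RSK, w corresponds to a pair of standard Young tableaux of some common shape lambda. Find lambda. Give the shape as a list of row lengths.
[3, 1, 1]

Row-insert each entry into an empty tableau.

After inserting 5: P = [[5]].
After inserting 2: P = [[2], [5]].
After inserting 1: P = [[1], [2], [5]].
After inserting 3: P = [[1, 3], [2], [5]].
After inserting 4: P = [[1, 3, 4], [2], [5]].

The final insertion tableau P = [[1, 3, 4], [2], [5]] has shape [3, 1, 1].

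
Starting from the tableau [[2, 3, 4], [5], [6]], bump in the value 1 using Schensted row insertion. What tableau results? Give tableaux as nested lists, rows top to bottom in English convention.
[[1, 3, 4], [2], [5], [6]]

In row 1, 1 replaces 2 (the leftmost entry greater than 1); 2 is bumped to row 2. In row 2, 2 replaces 5 (the leftmost entry greater than 2); 5 is bumped to row 3. In row 3, 5 replaces 6 (the leftmost entry greater than 5); 6 is bumped to row 4. 6 starts a new row 4. The new tableau is [[1, 3, 4], [2], [5], [6]].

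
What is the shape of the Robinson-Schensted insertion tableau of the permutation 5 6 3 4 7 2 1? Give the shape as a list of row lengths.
[3, 2, 1, 1]

Row-insert each entry into an empty tableau.

After inserting 5: P = [[5]].
After inserting 6: P = [[5, 6]].
After inserting 3: P = [[3, 6], [5]].
After inserting 4: P = [[3, 4], [5, 6]].
After inserting 7: P = [[3, 4, 7], [5, 6]].
After inserting 2: P = [[2, 4, 7], [3, 6], [5]].
After inserting 1: P = [[1, 4, 7], [2, 6], [3], [5]].

The final insertion tableau P = [[1, 4, 7], [2, 6], [3], [5]] has shape [3, 2, 1, 1].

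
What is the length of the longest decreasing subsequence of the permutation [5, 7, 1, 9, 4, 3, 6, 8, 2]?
4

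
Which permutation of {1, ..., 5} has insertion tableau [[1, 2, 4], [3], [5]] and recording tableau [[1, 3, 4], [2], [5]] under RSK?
Reverse RSK: for i = n, n-1, ..., 1, locate i in Q, remove the corresponding corner cell from P, and reverse-bump its entry up through P; the value ejected from row 1 is w(i).

So w = 5 1 3 4 2.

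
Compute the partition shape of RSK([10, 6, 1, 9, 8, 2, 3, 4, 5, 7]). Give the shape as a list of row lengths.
[6, 2, 1, 1]

Row-insert each entry into an empty tableau.

After inserting 10: P = [[10]].
After inserting 6: P = [[6], [10]].
After inserting 1: P = [[1], [6], [10]].
After inserting 9: P = [[1, 9], [6], [10]].
After inserting 8: P = [[1, 8], [6, 9], [10]].
After inserting 2: P = [[1, 2], [6, 8], [9], [10]].
After inserting 3: P = [[1, 2, 3], [6, 8], [9], [10]].
After inserting 4: P = [[1, 2, 3, 4], [6, 8], [9], [10]].
After inserting 5: P = [[1, 2, 3, 4, 5], [6, 8], [9], [10]].
After inserting 7: P = [[1, 2, 3, 4, 5, 7], [6, 8], [9], [10]].

The final insertion tableau P = [[1, 2, 3, 4, 5, 7], [6, 8], [9], [10]] has shape [6, 2, 1, 1].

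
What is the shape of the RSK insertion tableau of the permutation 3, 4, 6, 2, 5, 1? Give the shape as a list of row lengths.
Row-insert each entry into an empty tableau.

After inserting 3: P = [[3]].
After inserting 4: P = [[3, 4]].
After inserting 6: P = [[3, 4, 6]].
After inserting 2: P = [[2, 4, 6], [3]].
After inserting 5: P = [[2, 4, 5], [3, 6]].
After inserting 1: P = [[1, 4, 5], [2, 6], [3]].

The final insertion tableau P = [[1, 4, 5], [2, 6], [3]] has shape [3, 2, 1].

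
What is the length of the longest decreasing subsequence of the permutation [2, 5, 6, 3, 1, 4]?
3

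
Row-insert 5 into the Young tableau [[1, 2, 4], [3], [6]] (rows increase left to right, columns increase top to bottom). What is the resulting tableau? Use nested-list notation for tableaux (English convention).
5 is larger than every entry of row 1, so it is appended to row 1. The new tableau is [[1, 2, 4, 5], [3], [6]].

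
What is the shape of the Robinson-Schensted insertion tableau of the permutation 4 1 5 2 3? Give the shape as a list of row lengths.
Row-insert each entry into an empty tableau.

After inserting 4: P = [[4]].
After inserting 1: P = [[1], [4]].
After inserting 5: P = [[1, 5], [4]].
After inserting 2: P = [[1, 2], [4, 5]].
After inserting 3: P = [[1, 2, 3], [4, 5]].

The final insertion tableau P = [[1, 2, 3], [4, 5]] has shape [3, 2].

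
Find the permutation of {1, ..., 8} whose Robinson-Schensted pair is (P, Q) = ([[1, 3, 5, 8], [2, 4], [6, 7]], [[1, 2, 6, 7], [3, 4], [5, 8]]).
Reverse the RSK construction: for i from n down to 1, find the cell of Q containing i, remove the entry at that cell from P, and reverse-bump it up through P; the value ejected from row 1 is w(i).

Step i=8: Q has 8 at row 3, column 2; remove 7 from row 3 of P and reverse-bump: 7 enters row 2 and ejects 4; 4 enters row 1 and ejects 3. So w(8) = 3. P is now [[1, 4, 5, 8], [2, 7], [6]].
Step i=7: Q has 7 at row 1, column 4; remove that cell from P, ejecting 8. So w(7) = 8. P is now [[1, 4, 5], [2, 7], [6]].
Step i=6: Q has 6 at row 1, column 3; remove that cell from P, ejecting 5. So w(6) = 5. P is now [[1, 4], [2, 7], [6]].
Step i=5: Q has 5 at row 3, column 1; remove 6 from row 3 of P and reverse-bump: 6 enters row 2 and ejects 2; 2 enters row 1 and ejects 1. So w(5) = 1. P is now [[2, 4], [6, 7]].
Step i=4: Q has 4 at row 2, column 2; remove 7 from row 2 of P and reverse-bump: 7 enters row 1 and ejects 4. So w(4) = 4. P is now [[2, 7], [6]].
Step i=3: Q has 3 at row 2, column 1; remove 6 from row 2 of P and reverse-bump: 6 enters row 1 and ejects 2. So w(3) = 2. P is now [[6, 7]].
Step i=2: Q has 2 at row 1, column 2; remove that cell from P, ejecting 7. So w(2) = 7. P is now [[6]].
Step i=1: Q has 1 at row 1, column 1; remove that cell from P, ejecting 6. So w(1) = 6. P is now [].

So w = 6 7 2 4 1 5 8 3.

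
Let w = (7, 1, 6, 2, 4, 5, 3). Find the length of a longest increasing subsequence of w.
4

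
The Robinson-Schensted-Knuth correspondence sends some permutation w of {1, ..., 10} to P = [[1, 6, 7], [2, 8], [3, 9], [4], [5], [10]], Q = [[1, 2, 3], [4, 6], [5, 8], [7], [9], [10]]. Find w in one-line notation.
5 6 10 9 4 8 3 7 2 1

Reverse the RSK construction: for i from n down to 1, find the cell of Q containing i, remove the entry at that cell from P, and reverse-bump it up through P; the value ejected from row 1 is w(i).

Step i=10: Q has 10 at row 6, column 1; remove 10 from row 6 of P and reverse-bump: 10 enters row 5 and ejects 5; 5 enters row 4 and ejects 4; 4 enters row 3 and ejects 3; 3 enters row 2 and ejects 2; 2 enters row 1 and ejects 1. So w(10) = 1. P is now [[2, 6, 7], [3, 8], [4, 9], [5], [10]].
Step i=9: Q has 9 at row 5, column 1; remove 10 from row 5 of P and reverse-bump: 10 enters row 4 and ejects 5; 5 enters row 3 and ejects 4; 4 enters row 2 and ejects 3; 3 enters row 1 and ejects 2. So w(9) = 2. P is now [[3, 6, 7], [4, 8], [5, 9], [10]].
Step i=8: Q has 8 at row 3, column 2; remove 9 from row 3 of P and reverse-bump: 9 enters row 2 and ejects 8; 8 enters row 1 and ejects 7. So w(8) = 7. P is now [[3, 6, 8], [4, 9], [5], [10]].
Step i=7: Q has 7 at row 4, column 1; remove 10 from row 4 of P and reverse-bump: 10 enters row 3 and ejects 5; 5 enters row 2 and ejects 4; 4 enters row 1 and ejects 3. So w(7) = 3. P is now [[4, 6, 8], [5, 9], [10]].
Step i=6: Q has 6 at row 2, column 2; remove 9 from row 2 of P and reverse-bump: 9 enters row 1 and ejects 8. So w(6) = 8. P is now [[4, 6, 9], [5], [10]].
Step i=5: Q has 5 at row 3, column 1; remove 10 from row 3 of P and reverse-bump: 10 enters row 2 and ejects 5; 5 enters row 1 and ejects 4. So w(5) = 4. P is now [[5, 6, 9], [10]].
Step i=4: Q has 4 at row 2, column 1; remove 10 from row 2 of P and reverse-bump: 10 enters row 1 and ejects 9. So w(4) = 9. P is now [[5, 6, 10]].
Step i=3: Q has 3 at row 1, column 3; remove that cell from P, ejecting 10. So w(3) = 10. P is now [[5, 6]].
Step i=2: Q has 2 at row 1, column 2; remove that cell from P, ejecting 6. So w(2) = 6. P is now [[5]].
Step i=1: Q has 1 at row 1, column 1; remove that cell from P, ejecting 5. So w(1) = 5. P is now [].

So w = 5 6 10 9 4 8 3 7 2 1.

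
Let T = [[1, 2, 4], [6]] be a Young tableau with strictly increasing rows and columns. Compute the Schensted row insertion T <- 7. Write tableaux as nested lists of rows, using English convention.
[[1, 2, 4, 7], [6]]

7 is larger than every entry of row 1, so it is appended to row 1. The new tableau is [[1, 2, 4, 7], [6]].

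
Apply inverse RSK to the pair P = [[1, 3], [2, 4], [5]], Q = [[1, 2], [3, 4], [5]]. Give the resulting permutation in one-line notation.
Reverse the RSK construction: for i from n down to 1, find the cell of Q containing i, remove the entry at that cell from P, and reverse-bump it up through P; the value ejected from row 1 is w(i).

Step i=5: Q has 5 at row 3, column 1; remove 5 from row 3 of P and reverse-bump: 5 enters row 2 and ejects 4; 4 enters row 1 and ejects 3. So w(5) = 3. P is now [[1, 4], [2, 5]].
Step i=4: Q has 4 at row 2, column 2; remove 5 from row 2 of P and reverse-bump: 5 enters row 1 and ejects 4. So w(4) = 4. P is now [[1, 5], [2]].
Step i=3: Q has 3 at row 2, column 1; remove 2 from row 2 of P and reverse-bump: 2 enters row 1 and ejects 1. So w(3) = 1. P is now [[2, 5]].
Step i=2: Q has 2 at row 1, column 2; remove that cell from P, ejecting 5. So w(2) = 5. P is now [[2]].
Step i=1: Q has 1 at row 1, column 1; remove that cell from P, ejecting 2. So w(1) = 2. P is now [].

So w = 2 5 1 4 3.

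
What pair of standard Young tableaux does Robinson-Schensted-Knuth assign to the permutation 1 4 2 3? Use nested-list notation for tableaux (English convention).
Insert each entry of the permutation into P by Schensted row insertion, recording in Q the position of each new cell.

After inserting 1: P = [[1]].
After inserting 4: P = [[1, 4]].
After inserting 2: P = [[1, 2], [4]].
After inserting 3: P = [[1, 2, 3], [4]].

So P = [[1, 2, 3], [4]], Q = [[1, 2, 4], [3]].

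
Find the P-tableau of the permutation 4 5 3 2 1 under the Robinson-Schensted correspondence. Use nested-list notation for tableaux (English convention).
Insert 4: appended to row 1. P = [[4]].
Insert 5: appended to row 1. P = [[4, 5]].
Insert 3: 3 bumps 4 from row 1; 4 starts row 2. P = [[3, 5], [4]].
Insert 2: 2 bumps 3 from row 1; 3 bumps 4 from row 2; 4 starts row 3. P = [[2, 5], [3], [4]].
Insert 1: 1 bumps 2 from row 1; 2 bumps 3 from row 2; 3 bumps 4 from row 3; 4 starts row 4. P = [[1, 5], [2], [3], [4]].

So P = [[1, 5], [2], [3], [4]].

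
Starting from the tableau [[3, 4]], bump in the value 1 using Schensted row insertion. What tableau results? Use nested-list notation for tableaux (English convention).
In row 1, 1 replaces 3 (the leftmost entry greater than 1); 3 is bumped to row 2. 3 starts a new row 2. The new tableau is [[1, 4], [3]].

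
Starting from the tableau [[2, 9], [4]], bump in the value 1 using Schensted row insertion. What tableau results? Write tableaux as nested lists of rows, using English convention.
[[1, 9], [2], [4]]

In row 1, 1 replaces 2 (the leftmost entry greater than 1); 2 is bumped to row 2. In row 2, 2 replaces 4 (the leftmost entry greater than 2); 4 is bumped to row 3. 4 starts a new row 3. The new tableau is [[1, 9], [2], [4]].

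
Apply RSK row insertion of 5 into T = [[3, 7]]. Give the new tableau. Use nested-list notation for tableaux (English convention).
In row 1, 5 replaces 7 (the leftmost entry greater than 5); 7 is bumped to row 2. 7 starts a new row 2. The new tableau is [[3, 5], [7]].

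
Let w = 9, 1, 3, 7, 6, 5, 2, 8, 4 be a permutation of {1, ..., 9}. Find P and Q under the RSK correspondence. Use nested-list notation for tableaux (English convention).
P = [[1, 2, 4, 8], [3, 5], [6], [7], [9]], Q = [[1, 3, 4, 8], [2, 9], [5], [6], [7]]

Insert each entry of the permutation into P by Schensted row insertion, recording in Q the position of each new cell.

After inserting 9: P = [[9]].
After inserting 1: P = [[1], [9]].
After inserting 3: P = [[1, 3], [9]].
After inserting 7: P = [[1, 3, 7], [9]].
After inserting 6: P = [[1, 3, 6], [7], [9]].
After inserting 5: P = [[1, 3, 5], [6], [7], [9]].
After inserting 2: P = [[1, 2, 5], [3], [6], [7], [9]].
After inserting 8: P = [[1, 2, 5, 8], [3], [6], [7], [9]].
After inserting 4: P = [[1, 2, 4, 8], [3, 5], [6], [7], [9]].

So P = [[1, 2, 4, 8], [3, 5], [6], [7], [9]], Q = [[1, 3, 4, 8], [2, 9], [5], [6], [7]].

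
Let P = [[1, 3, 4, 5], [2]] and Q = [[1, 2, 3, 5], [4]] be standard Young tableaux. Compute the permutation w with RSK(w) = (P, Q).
Reverse the RSK construction: for i from n down to 1, find the cell of Q containing i, remove the entry at that cell from P, and reverse-bump it up through P; the value ejected from row 1 is w(i).

Step i=5: Q has 5 at row 1, column 4; remove that cell from P, ejecting 5. So w(5) = 5. P is now [[1, 3, 4], [2]].
Step i=4: Q has 4 at row 2, column 1; remove 2 from row 2 of P and reverse-bump: 2 enters row 1 and ejects 1. So w(4) = 1. P is now [[2, 3, 4]].
Step i=3: Q has 3 at row 1, column 3; remove that cell from P, ejecting 4. So w(3) = 4. P is now [[2, 3]].
Step i=2: Q has 2 at row 1, column 2; remove that cell from P, ejecting 3. So w(2) = 3. P is now [[2]].
Step i=1: Q has 1 at row 1, column 1; remove that cell from P, ejecting 2. So w(1) = 2. P is now [].

So w = 2 3 4 1 5.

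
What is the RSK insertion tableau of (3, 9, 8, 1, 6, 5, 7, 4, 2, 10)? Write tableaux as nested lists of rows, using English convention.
After inserting 3: P = [[3]].
After inserting 9: P = [[3, 9]].
After inserting 8: P = [[3, 8], [9]].
After inserting 1: P = [[1, 8], [3], [9]].
After inserting 6: P = [[1, 6], [3, 8], [9]].
After inserting 5: P = [[1, 5], [3, 6], [8], [9]].
After inserting 7: P = [[1, 5, 7], [3, 6], [8], [9]].
After inserting 4: P = [[1, 4, 7], [3, 5], [6], [8], [9]].
After inserting 2: P = [[1, 2, 7], [3, 4], [5], [6], [8], [9]].
After inserting 10: P = [[1, 2, 7, 10], [3, 4], [5], [6], [8], [9]].

So P = [[1, 2, 7, 10], [3, 4], [5], [6], [8], [9]].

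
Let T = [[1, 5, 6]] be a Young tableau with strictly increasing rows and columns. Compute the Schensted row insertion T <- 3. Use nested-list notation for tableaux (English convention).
[[1, 3, 6], [5]]

In row 1, 3 replaces 5 (the leftmost entry greater than 3); 5 is bumped to row 2. 5 starts a new row 2. The new tableau is [[1, 3, 6], [5]].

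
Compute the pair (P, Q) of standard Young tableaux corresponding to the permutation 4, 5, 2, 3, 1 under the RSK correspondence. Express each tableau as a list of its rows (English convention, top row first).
P = [[1, 3], [2, 5], [4]], Q = [[1, 2], [3, 4], [5]]

Insert each entry of the permutation into P by Schensted row insertion, recording in Q the position of each new cell.

Insert 4: appended to row 1. P = [[4]], Q = [[1]].
Insert 5: appended to row 1. P = [[4, 5]], Q = [[1, 2]].
Insert 2: 2 bumps 4 from row 1; 4 starts row 2. P = [[2, 5], [4]], Q = [[1, 2], [3]].
Insert 3: 3 bumps 5 from row 1; 5 appends to row 2. P = [[2, 3], [4, 5]], Q = [[1, 2], [3, 4]].
Insert 1: 1 bumps 2 from row 1; 2 bumps 4 from row 2; 4 starts row 3. P = [[1, 3], [2, 5], [4]], Q = [[1, 2], [3, 4], [5]].

So P = [[1, 3], [2, 5], [4]], Q = [[1, 2], [3, 4], [5]].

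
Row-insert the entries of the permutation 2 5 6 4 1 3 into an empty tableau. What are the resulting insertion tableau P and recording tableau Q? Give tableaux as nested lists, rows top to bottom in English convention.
P = [[1, 3, 6], [2, 4], [5]], Q = [[1, 2, 3], [4, 6], [5]]

Insert each entry of the permutation into P by Schensted row insertion, recording in Q the position of each new cell.

Insert 2: appended to row 1. P = [[2]], Q = [[1]].
Insert 5: appended to row 1. P = [[2, 5]], Q = [[1, 2]].
Insert 6: appended to row 1. P = [[2, 5, 6]], Q = [[1, 2, 3]].
Insert 4: 4 bumps 5 from row 1; 5 starts row 2. P = [[2, 4, 6], [5]], Q = [[1, 2, 3], [4]].
Insert 1: 1 bumps 2 from row 1; 2 bumps 5 from row 2; 5 starts row 3. P = [[1, 4, 6], [2], [5]], Q = [[1, 2, 3], [4], [5]].
Insert 3: 3 bumps 4 from row 1; 4 appends to row 2. P = [[1, 3, 6], [2, 4], [5]], Q = [[1, 2, 3], [4, 6], [5]].

So P = [[1, 3, 6], [2, 4], [5]], Q = [[1, 2, 3], [4, 6], [5]].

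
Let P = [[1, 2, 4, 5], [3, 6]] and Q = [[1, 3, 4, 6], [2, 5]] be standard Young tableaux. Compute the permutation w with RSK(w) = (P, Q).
Reverse the RSK construction: for i from n down to 1, find the cell of Q containing i, remove the entry at that cell from P, and reverse-bump it up through P; the value ejected from row 1 is w(i).

Step i=6: Q has 6 at row 1, column 4; remove that cell from P, ejecting 5. So w(6) = 5. P is now [[1, 2, 4], [3, 6]].
Step i=5: Q has 5 at row 2, column 2; remove 6 from row 2 of P and reverse-bump: 6 enters row 1 and ejects 4. So w(5) = 4. P is now [[1, 2, 6], [3]].
Step i=4: Q has 4 at row 1, column 3; remove that cell from P, ejecting 6. So w(4) = 6. P is now [[1, 2], [3]].
Step i=3: Q has 3 at row 1, column 2; remove that cell from P, ejecting 2. So w(3) = 2. P is now [[1], [3]].
Step i=2: Q has 2 at row 2, column 1; remove 3 from row 2 of P and reverse-bump: 3 enters row 1 and ejects 1. So w(2) = 1. P is now [[3]].
Step i=1: Q has 1 at row 1, column 1; remove that cell from P, ejecting 3. So w(1) = 3. P is now [].

So w = 3 1 2 6 4 5.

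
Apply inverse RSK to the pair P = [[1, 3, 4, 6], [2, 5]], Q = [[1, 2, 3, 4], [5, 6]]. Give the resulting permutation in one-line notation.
Reverse RSK: for i = n, n-1, ..., 1, locate i in Q, remove the corresponding corner cell from P, and reverse-bump its entry up through P; the value ejected from row 1 is w(i).

So w = 2 3 5 6 1 4.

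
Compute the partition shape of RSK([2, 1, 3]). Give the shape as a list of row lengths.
[2, 1]

Row-insert each entry into an empty tableau.

After inserting 2: P = [[2]].
After inserting 1: P = [[1], [2]].
After inserting 3: P = [[1, 3], [2]].

The final insertion tableau P = [[1, 3], [2]] has shape [2, 1].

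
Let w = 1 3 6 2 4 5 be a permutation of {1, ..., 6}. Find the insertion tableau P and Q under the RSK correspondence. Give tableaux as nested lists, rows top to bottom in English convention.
Insert each entry of the permutation into P by Schensted row insertion, recording in Q the position of each new cell.

Insert 1: appended to row 1. P = [[1]].
Insert 3: appended to row 1. P = [[1, 3]].
Insert 6: appended to row 1. P = [[1, 3, 6]].
Insert 2: 2 bumps 3 from row 1; 3 starts row 2. P = [[1, 2, 6], [3]].
Insert 4: 4 bumps 6 from row 1; 6 appends to row 2. P = [[1, 2, 4], [3, 6]].
Insert 5: appended to row 1. P = [[1, 2, 4, 5], [3, 6]].

So P = [[1, 2, 4, 5], [3, 6]], Q = [[1, 2, 3, 6], [4, 5]].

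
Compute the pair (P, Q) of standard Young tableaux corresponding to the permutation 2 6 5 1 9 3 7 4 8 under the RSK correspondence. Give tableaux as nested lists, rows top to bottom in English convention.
P = [[1, 3, 4, 8], [2, 5, 7], [6, 9]], Q = [[1, 2, 5, 9], [3, 6, 7], [4, 8]]

Insert each entry of the permutation into P by Schensted row insertion, recording in Q the position of each new cell.

Insert 2: appended to row 1. P = [[2]], Q = [[1]].
Insert 6: appended to row 1. P = [[2, 6]], Q = [[1, 2]].
Insert 5: 5 bumps 6 from row 1; 6 starts row 2. P = [[2, 5], [6]], Q = [[1, 2], [3]].
Insert 1: 1 bumps 2 from row 1; 2 bumps 6 from row 2; 6 starts row 3. P = [[1, 5], [2], [6]], Q = [[1, 2], [3], [4]].
Insert 9: appended to row 1. P = [[1, 5, 9], [2], [6]], Q = [[1, 2, 5], [3], [4]].
Insert 3: 3 bumps 5 from row 1; 5 appends to row 2. P = [[1, 3, 9], [2, 5], [6]], Q = [[1, 2, 5], [3, 6], [4]].
Insert 7: 7 bumps 9 from row 1; 9 appends to row 2. P = [[1, 3, 7], [2, 5, 9], [6]], Q = [[1, 2, 5], [3, 6, 7], [4]].
Insert 4: 4 bumps 7 from row 1; 7 bumps 9 from row 2; 9 appends to row 3. P = [[1, 3, 4], [2, 5, 7], [6, 9]], Q = [[1, 2, 5], [3, 6, 7], [4, 8]].
Insert 8: appended to row 1. P = [[1, 3, 4, 8], [2, 5, 7], [6, 9]], Q = [[1, 2, 5, 9], [3, 6, 7], [4, 8]].

So P = [[1, 3, 4, 8], [2, 5, 7], [6, 9]], Q = [[1, 2, 5, 9], [3, 6, 7], [4, 8]].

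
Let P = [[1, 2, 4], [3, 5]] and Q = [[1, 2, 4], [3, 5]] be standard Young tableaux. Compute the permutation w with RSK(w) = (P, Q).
1 3 2 5 4

Reverse the RSK construction: for i from n down to 1, find the cell of Q containing i, remove the entry at that cell from P, and reverse-bump it up through P; the value ejected from row 1 is w(i).

Step i=5: Q has 5 at row 2, column 2; remove 5 from row 2 of P and reverse-bump: 5 enters row 1 and ejects 4. So w(5) = 4. P is now [[1, 2, 5], [3]].
Step i=4: Q has 4 at row 1, column 3; remove that cell from P, ejecting 5. So w(4) = 5. P is now [[1, 2], [3]].
Step i=3: Q has 3 at row 2, column 1; remove 3 from row 2 of P and reverse-bump: 3 enters row 1 and ejects 2. So w(3) = 2. P is now [[1, 3]].
Step i=2: Q has 2 at row 1, column 2; remove that cell from P, ejecting 3. So w(2) = 3. P is now [[1]].
Step i=1: Q has 1 at row 1, column 1; remove that cell from P, ejecting 1. So w(1) = 1. P is now [].

So w = 1 3 2 5 4.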